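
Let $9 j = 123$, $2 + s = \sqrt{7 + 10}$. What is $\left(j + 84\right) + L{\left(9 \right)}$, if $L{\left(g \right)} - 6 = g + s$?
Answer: $\frac{332}{3} + \sqrt{17} \approx 114.79$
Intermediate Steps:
$s = -2 + \sqrt{17}$ ($s = -2 + \sqrt{7 + 10} = -2 + \sqrt{17} \approx 2.1231$)
$j = \frac{41}{3}$ ($j = \frac{1}{9} \cdot 123 = \frac{41}{3} \approx 13.667$)
$L{\left(g \right)} = 4 + g + \sqrt{17}$ ($L{\left(g \right)} = 6 - \left(2 - g - \sqrt{17}\right) = 6 + \left(-2 + g + \sqrt{17}\right) = 4 + g + \sqrt{17}$)
$\left(j + 84\right) + L{\left(9 \right)} = \left(\frac{41}{3} + 84\right) + \left(4 + 9 + \sqrt{17}\right) = \frac{293}{3} + \left(13 + \sqrt{17}\right) = \frac{332}{3} + \sqrt{17}$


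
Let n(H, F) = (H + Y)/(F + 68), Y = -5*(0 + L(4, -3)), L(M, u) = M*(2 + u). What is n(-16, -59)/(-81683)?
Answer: -4/735147 ≈ -5.4411e-6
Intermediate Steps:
Y = 20 (Y = -5*(0 + 4*(2 - 3)) = -5*(0 + 4*(-1)) = -5*(0 - 4) = -5*(-4) = 20)
n(H, F) = (20 + H)/(68 + F) (n(H, F) = (H + 20)/(F + 68) = (20 + H)/(68 + F))
n(-16, -59)/(-81683) = ((20 - 16)/(68 - 59))/(-81683) = (4/9)*(-1/81683) = -4/735147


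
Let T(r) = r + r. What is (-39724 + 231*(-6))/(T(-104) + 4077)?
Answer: -41110/3869 ≈ -10.625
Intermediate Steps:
T(r) = 2*r
(-39724 + 231*(-6))/(T(-104) + 4077) = (-39724 + 231*(-6))/(2*(-104) + 4077) = (-39724 - 1386)/(-208 + 4077) = -41110/3869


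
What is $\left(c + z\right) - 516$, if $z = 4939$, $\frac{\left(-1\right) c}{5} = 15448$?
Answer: $-72817$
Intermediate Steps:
$c = -77240$ ($c = \left(-5\right) 15448 = -77240$)
$\left(c + z\right) - 516 = \left(-77240 + 4939\right) - 516 = -72301 - 516 = -72817$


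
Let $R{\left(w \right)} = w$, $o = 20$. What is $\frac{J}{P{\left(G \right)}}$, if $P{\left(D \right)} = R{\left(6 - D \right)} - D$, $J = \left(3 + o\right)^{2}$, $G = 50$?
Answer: $- \frac{529}{94} \approx -5.6277$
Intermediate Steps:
$J = 529$ ($J = \left(3 + 20\right)^{2} = 23^{2} = 529$)
$P{\left(D \right)} = 6 - 2 D$ ($P{\left(D \right)} = \left(6 - D\right) - D = 6 - 2 D$)
$\frac{J}{P{\left(G \right)}} = \frac{529}{6 - 100} = \frac{529}{-94} = 529 \left(- \frac{1}{94}\right) = - \frac{529}{94}$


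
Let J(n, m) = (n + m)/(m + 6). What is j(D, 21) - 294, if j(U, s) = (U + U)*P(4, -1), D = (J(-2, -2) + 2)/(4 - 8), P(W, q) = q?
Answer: -587/2 ≈ -293.50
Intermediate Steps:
J(n, m) = (m + n)/(6 + m)
D = -¼ (D = ((-2 - 2)/(6 - 2) + 2)/(4 - 8) = (-4/4 + 2)/(-4) = ((¼)*(-4) + 2)*(-¼) = (-1 + 2)*(-¼) = 1*(-¼) = -¼ ≈ -0.25000)
j(U, s) = -2*U (j(U, s) = (U + U)*(-1) = (2*U)*(-1) = -2*U)
j(D, 21) - 294 = -2*(-¼) - 294 = ½ - 294 = -587/2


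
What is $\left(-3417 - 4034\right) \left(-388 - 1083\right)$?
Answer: $10960421$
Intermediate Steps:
$\left(-3417 - 4034\right) \left(-388 - 1083\right) = - 7451 \left(-388 - 1083\right) = \left(-7451\right) \left(-1471\right) = 10960421$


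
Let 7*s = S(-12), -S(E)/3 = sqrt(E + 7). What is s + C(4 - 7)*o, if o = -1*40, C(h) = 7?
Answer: -280 - 3*I*sqrt(5)/7 ≈ -280.0 - 0.95831*I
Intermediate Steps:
o = -40
S(E) = -3*sqrt(7 + E) (S(E) = -3*sqrt(E + 7) = -3*sqrt(7 + E))
s = -3*I*sqrt(5)/7 (s = (-3*sqrt(7 - 12))/7 = (-3*I*sqrt(5))/7 = -3*I*sqrt(5)/7 ≈ -0.95831*I)
s + C(4 - 7)*o = -3*I*sqrt(5)/7 + 7*(-40) = -3*I*sqrt(5)/7 - 280 = -280 - 3*I*sqrt(5)/7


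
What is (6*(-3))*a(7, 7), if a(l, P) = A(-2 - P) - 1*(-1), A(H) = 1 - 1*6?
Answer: 72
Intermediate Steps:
A(H) = -5 (A(H) = 1 - 6 = -5)
a(l, P) = -4 (a(l, P) = -5 - 1*(-1) = -5 + 1 = -4)
(6*(-3))*a(7, 7) = (6*(-3))*(-4) = -18*(-4) = 72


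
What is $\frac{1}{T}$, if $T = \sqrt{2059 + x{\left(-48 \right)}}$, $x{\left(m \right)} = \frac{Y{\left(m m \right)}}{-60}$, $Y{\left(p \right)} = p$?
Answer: $\frac{\sqrt{50515}}{10103} \approx 0.022246$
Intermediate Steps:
$x{\left(m \right)} = - \frac{m^{2}}{60}$ ($x{\left(m \right)} = \frac{m m}{-60} = m^{2} \left(- \frac{1}{60}\right) = - \frac{m^{2}}{60}$)
$T = \frac{\sqrt{50515}}{5}$ ($T = \sqrt{2059 - \frac{\left(-48\right)^{2}}{60}} = \sqrt{2059 - \frac{192}{5}} = \sqrt{\frac{10103}{5}} = \frac{\sqrt{50515}}{5} \approx 44.951$)
$\frac{1}{T} = \frac{1}{\frac{1}{5} \sqrt{50515}} = \frac{\sqrt{50515}}{10103}$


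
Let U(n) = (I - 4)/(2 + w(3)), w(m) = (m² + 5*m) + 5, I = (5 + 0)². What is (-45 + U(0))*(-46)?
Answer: 63204/31 ≈ 2038.8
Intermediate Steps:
I = 25 (I = 5² = 25)
w(m) = 5 + m² + 5*m
U(n) = 21/31 (U(n) = (25 - 4)/(2 + (5 + 3² + 5*3)) = 21/(2 + (5 + 9 + 15)) = 21/(2 + 29) = 21/31)
(-45 + U(0))*(-46) = (-45 + 21/31)*(-46) = -1374/31*(-46) = 63204/31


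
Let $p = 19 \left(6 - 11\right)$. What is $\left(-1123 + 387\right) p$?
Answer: $69920$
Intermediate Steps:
$p = -95$ ($p = 19 \left(-5\right) = -95$)
$\left(-1123 + 387\right) p = \left(-1123 + 387\right) \left(-95\right) = \left(-736\right) \left(-95\right) = 69920$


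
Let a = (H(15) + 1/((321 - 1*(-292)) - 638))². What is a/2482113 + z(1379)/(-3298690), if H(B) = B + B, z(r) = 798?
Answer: 61261452994/511732583248125 ≈ 0.00011971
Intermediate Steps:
H(B) = 2*B
a = 561001/625 (a = (2*15 + 1/((321 - 1*(-292)) - 638))² = (30 + 1/((321 + 292) - 638))² = (30 + 1/(613 - 638))² = (30 + 1/(-25))² = (30 - 1/25)² = (749/25)² = 561001/625 ≈ 897.60)
a/2482113 + z(1379)/(-3298690) = (561001/625)/2482113 + 798/(-3298690) = (561001/625)*(1/2482113) + 798*(-1/3298690) = 561001/1551320625 - 399/1649345 = 61261452994/511732583248125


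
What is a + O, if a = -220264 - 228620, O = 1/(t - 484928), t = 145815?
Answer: -152222399893/339113 ≈ -4.4888e+5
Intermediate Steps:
O = -1/339113 (O = 1/(145815 - 484928) = 1/(-339113) = -1/339113 ≈ -2.9489e-6)
a = -448884
a + O = -448884 - 1/339113 = -152222399893/339113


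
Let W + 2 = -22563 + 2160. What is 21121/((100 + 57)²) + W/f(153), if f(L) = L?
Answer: -499731332/3771297 ≈ -132.51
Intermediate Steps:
W = -20405 (W = -2 + (-22563 + 2160) = -2 - 20403 = -20405)
21121/((100 + 57)²) + W/f(153) = 21121/((100 + 57)²) - 20405/153 = 21121/(157²) - 20405*1/153 = 21121/24649 - 20405/153 = -499731332/3771297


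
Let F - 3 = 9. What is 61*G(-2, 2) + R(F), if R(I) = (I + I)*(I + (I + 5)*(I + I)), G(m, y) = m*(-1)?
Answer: 10202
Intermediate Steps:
F = 12 (F = 3 + 9 = 12)
G(m, y) = -m
R(I) = 2*I*(I + 2*I*(5 + I)) (R(I) = (2*I)*(I + (5 + I)*(2*I)) = (2*I)*(I + 2*I*(5 + I)) = 2*I*(I + 2*I*(5 + I)))
61*G(-2, 2) + R(F) = 61*(-1*(-2)) + 12²*(22 + 4*12) = 61*2 + 144*(22 + 48) = 122 + 144*70 = 122 + 10080 = 10202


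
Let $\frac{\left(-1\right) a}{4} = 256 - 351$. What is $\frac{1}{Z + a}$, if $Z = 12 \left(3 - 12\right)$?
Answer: $\frac{1}{272} \approx 0.0036765$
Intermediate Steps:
$Z = -108$ ($Z = 12 \left(-9\right) = -108$)
$a = 380$ ($a = - 4 \left(256 - 351\right) = \left(-4\right) \left(-95\right) = 380$)
$\frac{1}{Z + a} = \frac{1}{-108 + 380} = \frac{1}{272}$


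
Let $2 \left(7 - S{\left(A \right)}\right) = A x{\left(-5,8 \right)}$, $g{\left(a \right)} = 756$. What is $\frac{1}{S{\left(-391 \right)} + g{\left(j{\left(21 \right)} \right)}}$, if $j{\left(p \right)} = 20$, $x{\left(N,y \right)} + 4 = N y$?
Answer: $- \frac{1}{7839} \approx -0.00012757$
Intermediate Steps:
$x{\left(N,y \right)} = -4 + N y$
$S{\left(A \right)} = 7 + 22 A$ ($S{\left(A \right)} = 7 - \frac{A \left(-4 - 40\right)}{2} = 7 - \frac{A \left(-44\right)}{2} = 7 - \frac{\left(-44\right) A}{2} = 7 + 22 A$)
$\frac{1}{S{\left(-391 \right)} + g{\left(j{\left(21 \right)} \right)}} = \frac{1}{\left(7 + 22 \left(-391\right)\right) + 756} = \frac{1}{\left(7 - 8602\right) + 756} = \frac{1}{-8595 + 756} = \frac{1}{-7839} = - \frac{1}{7839}$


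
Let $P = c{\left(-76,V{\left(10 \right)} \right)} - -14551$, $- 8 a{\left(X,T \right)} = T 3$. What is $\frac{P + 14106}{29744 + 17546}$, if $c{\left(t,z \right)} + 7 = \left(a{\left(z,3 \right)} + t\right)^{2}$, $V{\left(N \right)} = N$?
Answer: $\frac{2214289}{3026560} \approx 0.73162$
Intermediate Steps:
$a{\left(X,T \right)} = - \frac{3 T}{8}$ ($a{\left(X,T \right)} = - \frac{T 3}{8} = - \frac{3 T}{8}$)
$c{\left(t,z \right)} = -7 + \left(- \frac{9}{8} + t\right)^{2}$ ($c{\left(t,z \right)} = -7 + \left(\left(- \frac{3}{8}\right) 3 + t\right)^{2} = -7 + \left(- \frac{9}{8} + t\right)^{2}$)
$P = \frac{1311505}{64}$ ($P = \left(-7 + \frac{\left(-9 + 8 \left(-76\right)\right)^{2}}{64}\right) - -14551 = \left(-7 + \frac{\left(-9 - 608\right)^{2}}{64}\right) + 14551 = \left(-7 + \frac{\left(-617\right)^{2}}{64}\right) + 14551 = \left(-7 + \frac{1}{64} \cdot 380689\right) + 14551 = \left(-7 + \frac{380689}{64}\right) + 14551 = \frac{380241}{64} + 14551 = \frac{1311505}{64} \approx 20492.0$)
$\frac{P + 14106}{29744 + 17546} = \frac{\frac{1311505}{64} + 14106}{29744 + 17546} = \frac{2214289}{64 \cdot 47290} = \frac{2214289}{64} \cdot \frac{1}{47290} = \frac{2214289}{3026560}$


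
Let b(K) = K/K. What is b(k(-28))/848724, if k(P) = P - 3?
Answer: 1/848724 ≈ 1.1782e-6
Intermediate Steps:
k(P) = -3 + P
b(K) = 1
b(k(-28))/848724 = 1/848724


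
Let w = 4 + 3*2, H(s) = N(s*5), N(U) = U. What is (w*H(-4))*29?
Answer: -5800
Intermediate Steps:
H(s) = 5*s (H(s) = s*5 = 5*s)
w = 10 (w = 4 + 6 = 10)
(w*H(-4))*29 = (10*(5*(-4)))*29 = (10*(-20))*29 = -200*29 = -5800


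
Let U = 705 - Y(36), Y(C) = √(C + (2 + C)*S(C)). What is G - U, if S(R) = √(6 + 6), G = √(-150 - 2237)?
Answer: -705 + 2*√(9 + 19*√3) + I*√2387 ≈ -692.05 + 48.857*I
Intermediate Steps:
G = I*√2387 (G = √(-2387) = I*√2387 ≈ 48.857*I)
S(R) = 2*√3 (S(R) = √12 = 2*√3)
Y(C) = √(C + 2*√3*(2 + C)) (Y(C) = √(C + (2 + C)*(2*√3)) = √(C + 2*√3*(2 + C)))
U = 705 - √(36 + 76*√3) (U = 705 - √(36 + 4*√3 + 2*36*√3) = 705 - √(36 + 4*√3 + 72*√3) = 705 - √(36 + 76*√3) ≈ 692.05)
G - U = I*√2387 - (705 - 2*√(9 + 19*√3)) = I*√2387 + (-705 + 2*√(9 + 19*√3)) = -705 + 2*√(9 + 19*√3) + I*√2387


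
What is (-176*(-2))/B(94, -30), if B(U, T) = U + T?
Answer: 11/2 ≈ 5.5000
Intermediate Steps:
B(U, T) = T + U
(-176*(-2))/B(94, -30) = (-176*(-2))/(-30 + 94) = 352/64 = 352*(1/64) = 11/2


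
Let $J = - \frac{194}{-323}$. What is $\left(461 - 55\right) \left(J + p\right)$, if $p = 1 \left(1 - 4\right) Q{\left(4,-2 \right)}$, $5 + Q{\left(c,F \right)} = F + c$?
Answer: $\frac{1259006}{323} \approx 3897.9$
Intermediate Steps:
$Q{\left(c,F \right)} = -5 + F + c$ ($Q{\left(c,F \right)} = -5 + \left(F + c\right) = -5 + F + c$)
$J = \frac{194}{323}$ ($J = \left(-194\right) \left(- \frac{1}{323}\right) = \frac{194}{323} \approx 0.60062$)
$p = 9$ ($p = 1 \left(1 - 4\right) \left(-5 - 2 + 4\right) = 1 \left(-3\right) \left(-3\right) = \left(-3\right) \left(-3\right) = 9$)
$\left(461 - 55\right) \left(J + p\right) = \left(461 - 55\right) \left(\frac{194}{323} + 9\right) = 406 \cdot \frac{3101}{323} = \frac{1259006}{323}$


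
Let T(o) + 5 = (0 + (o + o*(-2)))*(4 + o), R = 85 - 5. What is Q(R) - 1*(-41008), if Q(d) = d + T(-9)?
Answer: 41038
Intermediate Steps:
R = 80
T(o) = -5 - o*(4 + o) (T(o) = -5 + (0 + (o + o*(-2)))*(4 + o) = -5 + (0 + (o - 2*o))*(4 + o) = -5 + (0 - o)*(4 + o) = -5 + (-o)*(4 + o) = -5 - o*(4 + o))
Q(d) = -50 + d (Q(d) = d + (-5 - 1*(-9)² - 4*(-9)) = d + (-5 - 1*81 + 36) = d + (-5 - 81 + 36) = d - 50 = -50 + d)
Q(R) - 1*(-41008) = (-50 + 80) - 1*(-41008) = 30 + 41008 = 41038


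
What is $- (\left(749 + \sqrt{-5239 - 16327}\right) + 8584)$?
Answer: $-9333 - i \sqrt{21566} \approx -9333.0 - 146.85 i$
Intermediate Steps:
$- (\left(749 + \sqrt{-5239 - 16327}\right) + 8584) = - (\left(749 + \sqrt{-21566}\right) + 8584) = - (\left(749 + i \sqrt{21566}\right) + 8584) = - (9333 + i \sqrt{21566}) = -9333 - i \sqrt{21566}$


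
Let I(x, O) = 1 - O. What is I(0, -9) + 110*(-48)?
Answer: -5270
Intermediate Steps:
I(0, -9) + 110*(-48) = (1 - 1*(-9)) + 110*(-48) = (1 + 9) - 5280 = 10 - 5280 = -5270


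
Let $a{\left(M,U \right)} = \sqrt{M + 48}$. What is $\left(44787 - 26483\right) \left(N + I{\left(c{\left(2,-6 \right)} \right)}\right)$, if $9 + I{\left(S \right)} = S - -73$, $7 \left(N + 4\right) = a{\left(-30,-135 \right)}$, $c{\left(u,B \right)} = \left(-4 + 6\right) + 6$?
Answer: $1244672 + \frac{54912 \sqrt{2}}{7} \approx 1.2558 \cdot 10^{6}$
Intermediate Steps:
$c{\left(u,B \right)} = 8$ ($c{\left(u,B \right)} = 2 + 6 = 8$)
$a{\left(M,U \right)} = \sqrt{48 + M}$
$N = -4 + \frac{3 \sqrt{2}}{7}$ ($N = -4 + \frac{\sqrt{48 - 30}}{7} = -4 + \frac{\sqrt{18}}{7} = -4 + \frac{3 \sqrt{2}}{7} \approx -3.3939$)
$I{\left(S \right)} = 64 + S$ ($I{\left(S \right)} = -9 + \left(S - -73\right) = -9 + \left(S + 73\right) = -9 + \left(73 + S\right) = 64 + S$)
$\left(44787 - 26483\right) \left(N + I{\left(c{\left(2,-6 \right)} \right)}\right) = \left(44787 - 26483\right) \left(\left(-4 + \frac{3 \sqrt{2}}{7}\right) + \left(64 + 8\right)\right) = 18304 \left(\left(-4 + \frac{3 \sqrt{2}}{7}\right) + 72\right) = 18304 \left(68 + \frac{3 \sqrt{2}}{7}\right) = 1244672 + \frac{54912 \sqrt{2}}{7}$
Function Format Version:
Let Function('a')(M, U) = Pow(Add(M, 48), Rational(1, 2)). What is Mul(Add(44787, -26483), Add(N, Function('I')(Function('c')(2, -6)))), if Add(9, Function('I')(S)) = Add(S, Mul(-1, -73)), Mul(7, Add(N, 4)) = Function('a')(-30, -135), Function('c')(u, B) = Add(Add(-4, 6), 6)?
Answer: Add(1244672, Mul(Rational(54912, 7), Pow(2, Rational(1, 2)))) ≈ 1.2558e+6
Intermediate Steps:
Function('c')(u, B) = 8 (Function('c')(u, B) = Add(2, 6) = 8)
Function('a')(M, U) = Pow(Add(48, M), Rational(1, 2))
N = Add(-4, Mul(Rational(3, 7), Pow(2, Rational(1, 2)))) (N = Add(-4, Mul(Rational(1, 7), Pow(Add(48, -30), Rational(1, 2)))) = Add(-4, Mul(Rational(1, 7), Pow(18, Rational(1, 2)))) = Add(-4, Mul(Rational(1, 7), Mul(3, Pow(2, Rational(1, 2))))) = Add(-4, Mul(Rational(3, 7), Pow(2, Rational(1, 2)))) ≈ -3.3939)
Function('I')(S) = Add(64, S) (Function('I')(S) = Add(-9, Add(S, Mul(-1, -73))) = Add(-9, Add(S, 73)) = Add(-9, Add(73, S)) = Add(64, S))
Mul(Add(44787, -26483), Add(N, Function('I')(Function('c')(2, -6)))) = Mul(Add(44787, -26483), Add(Add(-4, Mul(Rational(3, 7), Pow(2, Rational(1, 2)))), Add(64, 8))) = Mul(18304, Add(Add(-4, Mul(Rational(3, 7), Pow(2, Rational(1, 2)))), 72)) = Mul(18304, Add(68, Mul(Rational(3, 7), Pow(2, Rational(1, 2))))) = Add(1244672, Mul(Rational(54912, 7), Pow(2, Rational(1, 2))))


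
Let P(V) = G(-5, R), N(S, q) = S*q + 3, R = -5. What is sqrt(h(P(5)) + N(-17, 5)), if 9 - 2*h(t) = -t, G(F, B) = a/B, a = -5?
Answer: I*sqrt(77) ≈ 8.775*I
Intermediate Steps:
N(S, q) = 3 + S*q
G(F, B) = -5/B
P(V) = 1 (P(V) = -5/(-5) = -5*(-1/5) = 1)
h(t) = 9/2 + t/2 (h(t) = 9/2 - (-1)*t/2 = 9/2 + t/2)
sqrt(h(P(5)) + N(-17, 5)) = sqrt((9/2 + (1/2)*1) + (3 - 17*5)) = sqrt((9/2 + 1/2) + (3 - 85)) = sqrt(5 - 82) = sqrt(-77) = I*sqrt(77)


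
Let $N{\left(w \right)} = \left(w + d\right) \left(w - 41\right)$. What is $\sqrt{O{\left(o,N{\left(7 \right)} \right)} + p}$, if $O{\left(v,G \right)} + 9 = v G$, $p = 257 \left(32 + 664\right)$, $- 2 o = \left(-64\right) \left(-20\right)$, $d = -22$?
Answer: $39 i \sqrt{97} \approx 384.11 i$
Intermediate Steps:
$N{\left(w \right)} = \left(-41 + w\right) \left(-22 + w\right)$ ($N{\left(w \right)} = \left(w - 22\right) \left(w - 41\right) = \left(-22 + w\right) \left(-41 + w\right) = \left(-41 + w\right) \left(-22 + w\right)$)
$o = -640$ ($o = - \frac{\left(-64\right) \left(-20\right)}{2} = \left(- \frac{1}{2}\right) 1280 = -640$)
$p = 178872$ ($p = 257 \cdot 696 = 178872$)
$O{\left(v,G \right)} = -9 + G v$ ($O{\left(v,G \right)} = -9 + v G = -9 + G v$)
$\sqrt{O{\left(o,N{\left(7 \right)} \right)} + p} = \sqrt{\left(-9 + \left(902 + 7^{2} - 441\right) \left(-640\right)\right) + 178872} = \sqrt{\left(-9 + \left(902 + 49 - 441\right) \left(-640\right)\right) + 178872} = \sqrt{\left(-9 + 510 \left(-640\right)\right) + 178872} = \sqrt{\left(-9 - 326400\right) + 178872} = \sqrt{-326409 + 178872} = \sqrt{-147537} = 39 i \sqrt{97}$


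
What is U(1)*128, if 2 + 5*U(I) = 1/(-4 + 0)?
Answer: -288/5 ≈ -57.600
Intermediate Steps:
U(I) = -9/20 (U(I) = -⅖ + 1/(5*(-4 + 0)) = -⅖ + (⅕)/(-4) = -⅖ + (⅕)*(-¼) = -⅖ - 1/20 = -9/20)
U(1)*128 = -9/20*128 = -288/5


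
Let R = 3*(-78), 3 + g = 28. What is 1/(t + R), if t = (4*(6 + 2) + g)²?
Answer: 1/3015 ≈ 0.00033167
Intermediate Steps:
g = 25 (g = -3 + 28 = 25)
R = -234
t = 3249 (t = (4*(6 + 2) + 25)² = (4*8 + 25)² = (32 + 25)² = 57² = 3249)
1/(t + R) = 1/(3249 - 234) = 1/3015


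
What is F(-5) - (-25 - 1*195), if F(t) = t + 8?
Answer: 223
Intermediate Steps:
F(t) = 8 + t
F(-5) - (-25 - 1*195) = (8 - 5) - (-25 - 1*195) = 3 - (-25 - 195) = 3 - 1*(-220) = 3 + 220 = 223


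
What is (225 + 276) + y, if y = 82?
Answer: 583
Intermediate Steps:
(225 + 276) + y = (225 + 276) + 82 = 501 + 82 = 583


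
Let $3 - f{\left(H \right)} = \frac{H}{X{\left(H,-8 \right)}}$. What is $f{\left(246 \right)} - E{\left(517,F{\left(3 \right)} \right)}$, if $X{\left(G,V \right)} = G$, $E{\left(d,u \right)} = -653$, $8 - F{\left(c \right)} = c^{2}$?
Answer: $655$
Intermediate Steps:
$F{\left(c \right)} = 8 - c^{2}$
$f{\left(H \right)} = 2$ ($f{\left(H \right)} = 3 - \frac{H}{H} = 3 - 1 = 2$)
$f{\left(246 \right)} - E{\left(517,F{\left(3 \right)} \right)} = 2 - -653 = 2 + 653 = 655$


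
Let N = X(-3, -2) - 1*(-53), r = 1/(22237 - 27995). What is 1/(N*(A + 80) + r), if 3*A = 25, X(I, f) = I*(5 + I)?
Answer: 17274/71715887 ≈ 0.00024087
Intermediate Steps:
r = -1/5758 (r = 1/(-5758) = -1/5758 ≈ -0.00017367)
A = 25/3 (A = (⅓)*25 = 25/3 ≈ 8.3333)
N = 47 (N = -3*(5 - 3) - 1*(-53) = -3*2 + 53 = -6 + 53 = 47)
1/(N*(A + 80) + r) = 1/(47*(25/3 + 80) - 1/5758) = 1/(47*(265/3) - 1/5758) = 1/(12455/3 - 1/5758) = 1/(71715887/17274) = 17274/71715887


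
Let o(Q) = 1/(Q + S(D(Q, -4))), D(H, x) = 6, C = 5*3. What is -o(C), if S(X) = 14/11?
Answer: -11/179 ≈ -0.061453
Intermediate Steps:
C = 15
S(X) = 14/11 (S(X) = 14*(1/11) = 14/11)
o(Q) = 1/(14/11 + Q) (o(Q) = 1/(Q + 14/11) = 1/(14/11 + Q))
-o(C) = -11/(14 + 11*15) = -11/(14 + 165) = -11/179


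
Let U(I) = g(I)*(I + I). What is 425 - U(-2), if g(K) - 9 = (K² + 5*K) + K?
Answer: 429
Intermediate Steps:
g(K) = 9 + K² + 6*K (g(K) = 9 + ((K² + 5*K) + K) = 9 + (K² + 6*K) = 9 + K² + 6*K)
U(I) = 2*I*(9 + I² + 6*I) (U(I) = (9 + I² + 6*I)*(I + I) = (9 + I² + 6*I)*(2*I) = 2*I*(9 + I² + 6*I))
425 - U(-2) = 425 - 2*(-2)*(9 + (-2)² + 6*(-2)) = 425 - 2*(-2)*(9 + 4 - 12) = 425 - 2*(-2) = 425 - 1*(-4) = 425 + 4 = 429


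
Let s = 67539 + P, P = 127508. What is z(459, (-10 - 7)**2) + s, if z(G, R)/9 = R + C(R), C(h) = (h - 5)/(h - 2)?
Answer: 56727532/287 ≈ 1.9766e+5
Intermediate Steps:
C(h) = (-5 + h)/(-2 + h)
s = 195047 (s = 67539 + 127508 = 195047)
z(G, R) = 9*R + 9*(-5 + R)/(-2 + R) (z(G, R) = 9*(R + (-5 + R)/(-2 + R)) = 9*R + 9*(-5 + R)/(-2 + R))
z(459, (-10 - 7)**2) + s = 9*(-5 + ((-10 - 7)**2)**2 - (-10 - 7)**2)/(-2 + (-10 - 7)**2) + 195047 = 9*(-5 + ((-17)**2)**2 - 1*(-17)**2)/(-2 + (-17)**2) + 195047 = 9*(-5 + 289**2 - 1*289)/(-2 + 289) + 195047 = 9*(-5 + 83521 - 289)/287 + 195047 = 9*(1/287)*83227 + 195047 = 749043/287 + 195047 = 56727532/287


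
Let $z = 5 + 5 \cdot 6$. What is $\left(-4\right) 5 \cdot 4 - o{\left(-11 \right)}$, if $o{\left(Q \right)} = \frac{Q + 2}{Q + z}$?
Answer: $- \frac{637}{8} \approx -79.625$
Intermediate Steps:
$z = 35$ ($z = 5 + 30 = 35$)
$o{\left(Q \right)} = \frac{2 + Q}{35 + Q}$ ($o{\left(Q \right)} = \frac{Q + 2}{Q + 35} = \frac{2 + Q}{35 + Q}$)
$\left(-4\right) 5 \cdot 4 - o{\left(-11 \right)} = \left(-4\right) 5 \cdot 4 - \frac{2 - 11}{35 - 11} = \left(-20\right) 4 - \frac{1}{24} \left(-9\right) = -80 - \frac{1}{24} \left(-9\right) = -80 - - \frac{3}{8} = -80 + \frac{3}{8} = - \frac{637}{8}$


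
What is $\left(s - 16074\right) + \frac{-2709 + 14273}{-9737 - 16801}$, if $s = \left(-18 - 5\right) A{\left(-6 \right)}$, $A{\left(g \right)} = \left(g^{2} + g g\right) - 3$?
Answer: $- \frac{234349591}{13269} \approx -17661.0$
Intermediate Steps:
$A{\left(g \right)} = -3 + 2 g^{2}$ ($A{\left(g \right)} = \left(g^{2} + g^{2}\right) - 3 = 2 g^{2} - 3 = -3 + 2 g^{2}$)
$s = -1587$ ($s = \left(-18 - 5\right) \left(-3 + 2 \left(-6\right)^{2}\right) = - 23 \left(-3 + 2 \cdot 36\right) = - 23 \left(-3 + 72\right) = \left(-23\right) 69 = -1587$)
$\left(s - 16074\right) + \frac{-2709 + 14273}{-9737 - 16801} = \left(-1587 - 16074\right) + \frac{-2709 + 14273}{-9737 - 16801} = -17661 + \frac{11564}{-26538} = -17661 + 11564 \left(- \frac{1}{26538}\right) = -17661 - \frac{5782}{13269} = - \frac{234349591}{13269}$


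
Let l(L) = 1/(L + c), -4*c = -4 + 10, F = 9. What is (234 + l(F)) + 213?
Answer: 6707/15 ≈ 447.13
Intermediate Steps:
c = -3/2 (c = -(-4 + 10)/4 = -¼*6 = -3/2 ≈ -1.5000)
l(L) = 1/(-3/2 + L) (l(L) = 1/(L - 3/2) = 1/(-3/2 + L))
(234 + l(F)) + 213 = (234 + 2/(-3 + 2*9)) + 213 = (234 + 2/(-3 + 18)) + 213 = (234 + 2/15) + 213 = 3512/15 + 213 = 6707/15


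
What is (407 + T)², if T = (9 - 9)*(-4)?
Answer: 165649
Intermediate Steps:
T = 0 (T = 0*(-4) = 0)
(407 + T)² = (407 + 0)² = 407² = 165649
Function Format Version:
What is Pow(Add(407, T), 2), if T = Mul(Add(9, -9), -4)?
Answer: 165649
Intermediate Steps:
T = 0 (T = Mul(0, -4) = 0)
Pow(Add(407, T), 2) = Pow(Add(407, 0), 2) = Pow(407, 2) = 165649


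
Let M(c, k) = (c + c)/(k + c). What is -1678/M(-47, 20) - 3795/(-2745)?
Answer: -4133608/8601 ≈ -480.60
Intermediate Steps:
M(c, k) = 2*c/(c + k) (M(c, k) = (2*c)/(c + k) = 2*c/(c + k))
-1678/M(-47, 20) - 3795/(-2745) = -1678/(2*(-47)/(-47 + 20)) - 3795/(-2745) = -1678/(2*(-47)/(-27)) - 3795*(-1/2745) = -1678/(2*(-47)*(-1/27)) + 253/183 = -1678/94/27 + 253/183 = -1678*27/94 + 253/183 = -22653/47 + 253/183 = -4133608/8601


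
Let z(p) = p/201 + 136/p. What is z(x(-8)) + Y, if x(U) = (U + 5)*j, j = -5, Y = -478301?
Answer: -480683318/1005 ≈ -4.7829e+5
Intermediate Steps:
x(U) = -25 - 5*U (x(U) = (U + 5)*(-5) = (5 + U)*(-5) = -25 - 5*U)
z(p) = 136/p + p/201 (z(p) = p*(1/201) + 136/p = p/201 + 136/p = 136/p + p/201)
z(x(-8)) + Y = (136/(-25 - 5*(-8)) + (-25 - 5*(-8))/201) - 478301 = (136/(-25 + 40) + (-25 + 40)/201) - 478301 = (136/15 + (1/201)*15) - 478301 = (136*(1/15) + 5/67) - 478301 = (136/15 + 5/67) - 478301 = 9187/1005 - 478301 = -480683318/1005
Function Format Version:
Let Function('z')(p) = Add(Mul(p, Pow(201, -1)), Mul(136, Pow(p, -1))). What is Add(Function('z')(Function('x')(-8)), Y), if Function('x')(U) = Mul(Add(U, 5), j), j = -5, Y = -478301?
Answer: Rational(-480683318, 1005) ≈ -4.7829e+5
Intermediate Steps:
Function('x')(U) = Add(-25, Mul(-5, U)) (Function('x')(U) = Mul(Add(U, 5), -5) = Mul(Add(5, U), -5) = Add(-25, Mul(-5, U)))
Function('z')(p) = Add(Mul(136, Pow(p, -1)), Mul(Rational(1, 201), p)) (Function('z')(p) = Add(Mul(p, Rational(1, 201)), Mul(136, Pow(p, -1))) = Add(Mul(Rational(1, 201), p), Mul(136, Pow(p, -1))) = Add(Mul(136, Pow(p, -1)), Mul(Rational(1, 201), p)))
Add(Function('z')(Function('x')(-8)), Y) = Add(Add(Mul(136, Pow(Add(-25, Mul(-5, -8)), -1)), Mul(Rational(1, 201), Add(-25, Mul(-5, -8)))), -478301) = Add(Add(Mul(136, Pow(Add(-25, 40), -1)), Mul(Rational(1, 201), Add(-25, 40))), -478301) = Add(Add(Mul(136, Pow(15, -1)), Mul(Rational(1, 201), 15)), -478301) = Add(Add(Mul(136, Rational(1, 15)), Rational(5, 67)), -478301) = Add(Add(Rational(136, 15), Rational(5, 67)), -478301) = Add(Rational(9187, 1005), -478301) = Rational(-480683318, 1005)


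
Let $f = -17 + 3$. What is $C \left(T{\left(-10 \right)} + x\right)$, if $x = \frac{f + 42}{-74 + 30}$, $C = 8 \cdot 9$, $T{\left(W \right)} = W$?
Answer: $- \frac{8424}{11} \approx -765.82$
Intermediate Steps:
$f = -14$
$C = 72$
$x = - \frac{7}{11}$ ($x = \frac{-14 + 42}{-74 + 30} = \frac{28}{-44} = 28 \left(- \frac{1}{44}\right) = - \frac{7}{11} \approx -0.63636$)
$C \left(T{\left(-10 \right)} + x\right) = 72 \left(-10 - \frac{7}{11}\right) = 72 \left(- \frac{117}{11}\right) = - \frac{8424}{11}$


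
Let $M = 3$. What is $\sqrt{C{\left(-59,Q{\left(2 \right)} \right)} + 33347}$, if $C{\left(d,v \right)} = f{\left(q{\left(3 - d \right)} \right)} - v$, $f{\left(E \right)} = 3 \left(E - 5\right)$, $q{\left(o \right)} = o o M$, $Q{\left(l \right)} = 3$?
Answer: $5 \sqrt{2717} \approx 260.62$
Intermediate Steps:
$q{\left(o \right)} = 3 o^{2}$ ($q{\left(o \right)} = o o 3 = o^{2} \cdot 3 = 3 o^{2}$)
$f{\left(E \right)} = -15 + 3 E$ ($f{\left(E \right)} = 3 \left(-5 + E\right) = -15 + 3 E$)
$C{\left(d,v \right)} = -15 - v + 9 \left(3 - d\right)^{2}$ ($C{\left(d,v \right)} = \left(-15 + 3 \cdot 3 \left(3 - d\right)^{2}\right) - v = \left(-15 + 9 \left(3 - d\right)^{2}\right) - v = -15 - v + 9 \left(3 - d\right)^{2}$)
$\sqrt{C{\left(-59,Q{\left(2 \right)} \right)} + 33347} = \sqrt{\left(-15 - 3 + 9 \left(-3 - 59\right)^{2}\right) + 33347} = \sqrt{\left(-15 - 3 + 9 \left(-62\right)^{2}\right) + 33347} = \sqrt{\left(-15 - 3 + 9 \cdot 3844\right) + 33347} = \sqrt{\left(-15 - 3 + 34596\right) + 33347} = \sqrt{34578 + 33347} = \sqrt{67925} = 5 \sqrt{2717}$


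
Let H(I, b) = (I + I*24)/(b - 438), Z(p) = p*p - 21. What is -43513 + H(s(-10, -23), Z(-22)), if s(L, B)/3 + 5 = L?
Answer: -43558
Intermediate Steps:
s(L, B) = -15 + 3*L
Z(p) = -21 + p**2 (Z(p) = p**2 - 21 = -21 + p**2)
H(I, b) = 25*I/(-438 + b) (H(I, b) = (I + 24*I)/(-438 + b) = (25*I)/(-438 + b) = 25*I/(-438 + b))
-43513 + H(s(-10, -23), Z(-22)) = -43513 + 25*(-15 + 3*(-10))/(-438 + (-21 + (-22)**2)) = -43513 + 25*(-15 - 30)/(-438 + (-21 + 484)) = -43513 + 25*(-45)/(-438 + 463) = -43513 + 25*(-45)/25 = -43513 + 25*(-45)*(1/25) = -43513 - 45 = -43558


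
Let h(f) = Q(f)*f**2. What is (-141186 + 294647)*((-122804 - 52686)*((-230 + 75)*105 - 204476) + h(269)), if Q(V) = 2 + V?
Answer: 5948026024113481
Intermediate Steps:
h(f) = f**2*(2 + f) (h(f) = (2 + f)*f**2 = f**2*(2 + f))
(-141186 + 294647)*((-122804 - 52686)*((-230 + 75)*105 - 204476) + h(269)) = (-141186 + 294647)*((-122804 - 52686)*((-230 + 75)*105 - 204476) + 269**2*(2 + 269)) = 153461*(-175490*(-155*105 - 204476) + 72361*271) = 153461*(-175490*(-16275 - 204476) + 19609831) = 153461*(-175490*(-220751) + 19609831) = 153461*(38739592990 + 19609831) = 153461*38759202821 = 5948026024113481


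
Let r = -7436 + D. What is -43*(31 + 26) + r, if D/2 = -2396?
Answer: -14679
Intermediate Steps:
D = -4792 (D = 2*(-2396) = -4792)
r = -12228 (r = -7436 - 4792 = -12228)
-43*(31 + 26) + r = -43*(31 + 26) - 12228 = -43*57 - 12228 = -2451 - 12228 = -14679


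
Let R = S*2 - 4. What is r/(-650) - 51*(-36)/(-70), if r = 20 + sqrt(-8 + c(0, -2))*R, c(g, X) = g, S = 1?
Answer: -11948/455 + 2*I*sqrt(2)/325 ≈ -26.259 + 0.0087029*I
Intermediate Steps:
R = -2 (R = 1*2 - 4 = 2 - 4 = -2)
r = 20 - 4*I*sqrt(2) (r = 20 + sqrt(-8 + 0)*(-2) = 20 + sqrt(-8)*(-2) = 20 + (2*I*sqrt(2))*(-2) = 20 - 4*I*sqrt(2) ≈ 20.0 - 5.6569*I)
r/(-650) - 51*(-36)/(-70) = (20 - 4*I*sqrt(2))/(-650) - 51*(-36)/(-70) = (20 - 4*I*sqrt(2))*(-1/650) + 1836*(-1/70) = (-2/65 + 2*I*sqrt(2)/325) - 918/35 = -11948/455 + 2*I*sqrt(2)/325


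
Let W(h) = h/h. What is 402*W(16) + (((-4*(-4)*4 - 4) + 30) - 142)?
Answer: 350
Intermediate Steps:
W(h) = 1
402*W(16) + (((-4*(-4)*4 - 4) + 30) - 142) = 402*1 + (((-4*(-4)*4 - 4) + 30) - 142) = 402 + (((16*4 - 4) + 30) - 142) = 402 + (((64 - 4) + 30) - 142) = 402 + ((60 + 30) - 142) = 402 + (90 - 142) = 402 - 52 = 350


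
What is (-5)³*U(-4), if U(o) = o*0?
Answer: 0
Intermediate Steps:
U(o) = 0
(-5)³*U(-4) = (-5)³*0 = -125*0 = 0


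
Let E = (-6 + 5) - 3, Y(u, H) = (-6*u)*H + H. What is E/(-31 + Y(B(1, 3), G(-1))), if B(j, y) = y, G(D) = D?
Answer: 2/7 ≈ 0.28571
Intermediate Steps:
Y(u, H) = H - 6*H*u (Y(u, H) = -6*H*u + H = H - 6*H*u)
E = -4 (E = -1 - 3 = -4)
E/(-31 + Y(B(1, 3), G(-1))) = -4/(-31 - (1 - 6*3)) = -4/(-31 - (1 - 18)) = -4/(-31 - 1*(-17)) = -4/(-31 + 17) = -4/(-14) = -1/14*(-4) = 2/7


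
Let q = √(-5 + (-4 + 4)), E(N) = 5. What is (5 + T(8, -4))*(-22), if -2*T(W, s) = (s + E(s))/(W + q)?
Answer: 11*(-10*√5 + 79*I)/(√5 - 8*I) ≈ -108.72 - 0.35647*I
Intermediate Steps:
q = I*√5 (q = √(-5 + 0) = √(-5) = I*√5 ≈ 2.2361*I)
T(W, s) = -(5 + s)/(2*(W + I*√5)) (T(W, s) = -(s + 5)/(2*(W + I*√5)) = -(5 + s)/(2*(W + I*√5)))
(5 + T(8, -4))*(-22) = (5 + (-5 - 1*(-4))/(2*(8 + I*√5)))*(-22) = (5 + (-5 + 4)/(2*(8 + I*√5)))*(-22) = (5 + (½)*(-1)/(8 + I*√5))*(-22) = (5 - 1/(2*(8 + I*√5)))*(-22) = -110 + 11/(8 + I*√5)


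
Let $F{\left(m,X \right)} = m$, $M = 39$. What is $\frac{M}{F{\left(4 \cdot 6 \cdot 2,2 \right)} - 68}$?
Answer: $- \frac{39}{20} \approx -1.95$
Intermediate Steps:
$\frac{M}{F{\left(4 \cdot 6 \cdot 2,2 \right)} - 68} = \frac{39}{4 \cdot 6 \cdot 2 - 68} = \frac{39}{24 \cdot 2 - 68} = \frac{39}{48 - 68} = \frac{39}{-20} = 39 \left(- \frac{1}{20}\right) = - \frac{39}{20}$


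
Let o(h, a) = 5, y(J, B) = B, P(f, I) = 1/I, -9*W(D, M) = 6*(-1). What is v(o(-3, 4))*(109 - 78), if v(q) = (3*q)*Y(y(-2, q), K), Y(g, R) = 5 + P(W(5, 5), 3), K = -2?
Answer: 2480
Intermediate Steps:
W(D, M) = ⅔ (W(D, M) = -2*(-1)/3 = -⅑*(-6) = ⅔)
Y(g, R) = 16/3 (Y(g, R) = 5 + 1/3 = 5 + ⅓ = 16/3)
v(q) = 16*q (v(q) = (3*q)*(16/3) = 16*q)
v(o(-3, 4))*(109 - 78) = (16*5)*(109 - 78) = 80*31 = 2480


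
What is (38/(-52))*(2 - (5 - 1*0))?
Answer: 57/26 ≈ 2.1923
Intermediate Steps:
(38/(-52))*(2 - (5 - 1*0)) = (38*(-1/52))*(2 - (5 + 0)) = -19*(2 - 1*5)/26 = -19*(2 - 5)/26 = -19/26*(-3) = 57/26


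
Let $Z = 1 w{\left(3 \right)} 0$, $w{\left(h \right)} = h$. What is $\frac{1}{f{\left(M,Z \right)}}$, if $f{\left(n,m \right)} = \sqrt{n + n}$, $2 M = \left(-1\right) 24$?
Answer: $- \frac{i \sqrt{6}}{12} \approx - 0.20412 i$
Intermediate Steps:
$M = -12$ ($M = \frac{\left(-1\right) 24}{2} = \frac{1}{2} \left(-24\right) = -12$)
$Z = 0$ ($Z = 1 \cdot 3 \cdot 0 = 3 \cdot 0 = 0$)
$f{\left(n,m \right)} = \sqrt{2} \sqrt{n}$ ($f{\left(n,m \right)} = \sqrt{2 n} = \sqrt{2} \sqrt{n}$)
$\frac{1}{f{\left(M,Z \right)}} = \frac{1}{\sqrt{2} \sqrt{-12}} = \frac{1}{\sqrt{2} \cdot 2 i \sqrt{3}} = \frac{1}{2 i \sqrt{6}} = - \frac{i \sqrt{6}}{12}$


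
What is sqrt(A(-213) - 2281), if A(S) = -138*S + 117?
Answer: sqrt(27230) ≈ 165.02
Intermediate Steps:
A(S) = 117 - 138*S
sqrt(A(-213) - 2281) = sqrt((117 - 138*(-213)) - 2281) = sqrt((117 + 29394) - 2281) = sqrt(29511 - 2281) = sqrt(27230)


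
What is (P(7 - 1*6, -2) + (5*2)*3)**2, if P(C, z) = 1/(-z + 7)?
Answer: 73441/81 ≈ 906.68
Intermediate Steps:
P(C, z) = 1/(7 - z)
(P(7 - 1*6, -2) + (5*2)*3)**2 = (-1/(-7 - 2) + (5*2)*3)**2 = (-1/(-9) + 10*3)**2 = (-1*(-1/9) + 30)**2 = (1/9 + 30)**2 = (271/9)**2 = 73441/81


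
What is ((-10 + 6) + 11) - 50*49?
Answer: -2443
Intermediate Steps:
((-10 + 6) + 11) - 50*49 = (-4 + 11) - 2450 = 7 - 2450 = -2443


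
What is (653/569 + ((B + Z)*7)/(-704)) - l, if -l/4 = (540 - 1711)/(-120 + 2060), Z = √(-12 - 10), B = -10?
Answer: -113398313/97139680 - 7*I*√22/704 ≈ -1.1674 - 0.046638*I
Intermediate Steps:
Z = I*√22 (Z = √(-22) = I*√22 ≈ 4.6904*I)
l = 1171/485 (l = -4*(540 - 1711)/(-120 + 2060) = -(-4684)/1940 = -4*(-1171/1940) = 1171/485 ≈ 2.4144)
(653/569 + ((B + Z)*7)/(-704)) - l = (653/569 + ((-10 + I*√22)*7)/(-704)) - 1*1171/485 = (653*(1/569) + (-70 + 7*I*√22)*(-1/704)) - 1171/485 = (653/569 + (35/352 - 7*I*√22/704)) - 1171/485 = (249771/200288 - 7*I*√22/704) - 1171/485 = -113398313/97139680 - 7*I*√22/704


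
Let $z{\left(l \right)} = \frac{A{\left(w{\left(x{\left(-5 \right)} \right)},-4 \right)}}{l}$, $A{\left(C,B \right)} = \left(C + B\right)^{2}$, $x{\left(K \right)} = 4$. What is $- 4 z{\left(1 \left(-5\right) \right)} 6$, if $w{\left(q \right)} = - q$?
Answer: $\frac{1536}{5} \approx 307.2$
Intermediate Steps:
$A{\left(C,B \right)} = \left(B + C\right)^{2}$
$z{\left(l \right)} = \frac{64}{l}$ ($z{\left(l \right)} = \frac{\left(-4 - 4\right)^{2}}{l} = \frac{\left(-8\right)^{2}}{l} = \frac{64}{l}$)
$- 4 z{\left(1 \left(-5\right) \right)} 6 = - 4 \frac{64}{1 \left(-5\right)} 6 = - 4 \frac{64}{-5} \cdot 6 = - 4 \cdot 64 \left(- \frac{1}{5}\right) 6 = \left(-4\right) \left(- \frac{64}{5}\right) 6 = \frac{256}{5} \cdot 6 = \frac{1536}{5}$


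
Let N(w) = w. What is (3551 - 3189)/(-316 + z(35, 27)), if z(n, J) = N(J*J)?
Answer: 362/413 ≈ 0.87651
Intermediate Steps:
z(n, J) = J**2 (z(n, J) = J*J = J**2)
(3551 - 3189)/(-316 + z(35, 27)) = (3551 - 3189)/(-316 + 27**2) = 362/(-316 + 729) = 362/413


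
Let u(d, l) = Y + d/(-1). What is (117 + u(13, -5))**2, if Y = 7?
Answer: 12321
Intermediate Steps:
u(d, l) = 7 - d (u(d, l) = 7 + d/(-1) = 7 + d*(-1) = 7 - d)
(117 + u(13, -5))**2 = (117 + (7 - 1*13))**2 = (117 + (7 - 13))**2 = (117 - 6)**2 = 111**2 = 12321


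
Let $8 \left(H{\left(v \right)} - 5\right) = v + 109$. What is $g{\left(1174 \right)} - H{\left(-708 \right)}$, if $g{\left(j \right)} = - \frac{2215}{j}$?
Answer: $\frac{319273}{4696} \approx 67.988$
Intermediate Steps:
$H{\left(v \right)} = \frac{149}{8} + \frac{v}{8}$ ($H{\left(v \right)} = 5 + \frac{v + 109}{8} = 5 + \frac{109 + v}{8} = 5 + \left(\frac{109}{8} + \frac{v}{8}\right) = \frac{149}{8} + \frac{v}{8}$)
$g{\left(1174 \right)} - H{\left(-708 \right)} = - \frac{2215}{1174} - \left(\frac{149}{8} + \frac{1}{8} \left(-708\right)\right) = \left(-2215\right) \frac{1}{1174} - \left(\frac{149}{8} - \frac{177}{2}\right) = - \frac{2215}{1174} - - \frac{559}{8} = - \frac{2215}{1174} + \frac{559}{8} = \frac{319273}{4696}$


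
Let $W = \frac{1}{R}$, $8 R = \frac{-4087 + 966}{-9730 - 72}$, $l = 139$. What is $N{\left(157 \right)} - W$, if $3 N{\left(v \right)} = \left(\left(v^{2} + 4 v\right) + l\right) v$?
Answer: $\frac{4151176168}{3121} \approx 1.3301 \cdot 10^{6}$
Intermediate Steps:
$N{\left(v \right)} = \frac{v \left(139 + v^{2} + 4 v\right)}{3}$ ($N{\left(v \right)} = \frac{\left(\left(v^{2} + 4 v\right) + 139\right) v}{3} = \frac{\left(139 + v^{2} + 4 v\right) v}{3} = \frac{v \left(139 + v^{2} + 4 v\right)}{3}$)
$R = \frac{3121}{78416}$ ($R = \frac{\left(-4087 + 966\right) \frac{1}{-9730 - 72}}{8} = \frac{\left(-3121\right) \frac{1}{-9802}}{8} = \frac{\left(-3121\right) \left(- \frac{1}{9802}\right)}{8} = \frac{1}{8} \cdot \frac{3121}{9802} = \frac{3121}{78416} \approx 0.039801$)
$W = \frac{78416}{3121}$ ($W = \frac{1}{\frac{3121}{78416}} = \frac{78416}{3121} \approx 25.125$)
$N{\left(157 \right)} - W = \frac{1}{3} \cdot 157 \left(139 + 157^{2} + 4 \cdot 157\right) - \frac{78416}{3121} = \frac{1}{3} \cdot 157 \left(139 + 24649 + 628\right) - \frac{78416}{3121} = \frac{1}{3} \cdot 157 \cdot 25416 - \frac{78416}{3121} = 1330104 - \frac{78416}{3121} = \frac{4151176168}{3121}$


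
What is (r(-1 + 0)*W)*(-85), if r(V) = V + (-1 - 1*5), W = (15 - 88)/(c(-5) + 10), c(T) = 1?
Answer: -43435/11 ≈ -3948.6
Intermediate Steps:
W = -73/11 (W = (15 - 88)/(1 + 10) = -73/11 ≈ -6.6364)
r(V) = -6 + V (r(V) = V + (-1 - 5) = V - 6 = -6 + V)
(r(-1 + 0)*W)*(-85) = ((-6 + (-1 + 0))*(-73/11))*(-85) = ((-6 - 1)*(-73/11))*(-85) = -7*(-73/11)*(-85) = (511/11)*(-85) = -43435/11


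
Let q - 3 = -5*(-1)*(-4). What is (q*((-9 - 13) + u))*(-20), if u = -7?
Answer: -9860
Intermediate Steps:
q = -17 (q = 3 - 5*(-1)*(-4) = 3 + 5*(-4) = 3 - 20 = -17)
(q*((-9 - 13) + u))*(-20) = -17*((-9 - 13) - 7)*(-20) = -17*(-22 - 7)*(-20) = -17*(-29)*(-20) = 493*(-20) = -9860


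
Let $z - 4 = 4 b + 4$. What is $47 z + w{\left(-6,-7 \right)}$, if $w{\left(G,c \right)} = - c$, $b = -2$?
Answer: $7$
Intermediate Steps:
$z = 0$ ($z = 4 + \left(4 \left(-2\right) + 4\right) = 4 + \left(-8 + 4\right) = 4 - 4 = 0$)
$47 z + w{\left(-6,-7 \right)} = 47 \cdot 0 - -7 = 0 + 7 = 7$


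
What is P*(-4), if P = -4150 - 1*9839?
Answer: 55956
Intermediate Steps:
P = -13989 (P = -4150 - 9839 = -13989)
P*(-4) = -13989*(-4) = 55956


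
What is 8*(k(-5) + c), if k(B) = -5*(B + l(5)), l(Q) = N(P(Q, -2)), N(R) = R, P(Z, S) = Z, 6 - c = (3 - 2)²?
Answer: 40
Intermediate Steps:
c = 5 (c = 6 - (3 - 2)² = 6 - 1*1² = 6 - 1*1 = 6 - 1 = 5)
l(Q) = Q
k(B) = -25 - 5*B (k(B) = -5*(B + 5) = -5*(5 + B) = -25 - 5*B)
8*(k(-5) + c) = 8*((-25 - 5*(-5)) + 5) = 8*((-25 + 25) + 5) = 8*(0 + 5) = 8*5 = 40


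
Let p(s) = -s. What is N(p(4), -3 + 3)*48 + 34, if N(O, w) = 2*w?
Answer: 34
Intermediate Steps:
N(p(4), -3 + 3)*48 + 34 = (2*(-3 + 3))*48 + 34 = (2*0)*48 + 34 = 0*48 + 34 = 0 + 34 = 34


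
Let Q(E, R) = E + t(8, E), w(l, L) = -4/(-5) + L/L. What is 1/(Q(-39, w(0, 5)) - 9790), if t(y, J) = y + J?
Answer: -1/9860 ≈ -0.00010142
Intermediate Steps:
t(y, J) = J + y
w(l, L) = 9/5 (w(l, L) = -4*(-1/5) + 1 = 4/5 + 1 = 9/5)
Q(E, R) = 8 + 2*E (Q(E, R) = E + (E + 8) = E + (8 + E) = 8 + 2*E)
1/(Q(-39, w(0, 5)) - 9790) = 1/((8 + 2*(-39)) - 9790) = 1/((8 - 78) - 9790) = 1/(-70 - 9790) = 1/(-9860) = -1/9860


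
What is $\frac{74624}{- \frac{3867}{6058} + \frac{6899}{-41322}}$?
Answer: $- \frac{4670131779456}{50396579} \approx -92668.0$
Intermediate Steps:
$\frac{74624}{- \frac{3867}{6058} + \frac{6899}{-41322}} = \frac{74624}{\left(-3867\right) \frac{1}{6058} + 6899 \left(- \frac{1}{41322}\right)} = \frac{74624}{- \frac{3867}{6058} - \frac{6899}{41322}} = \frac{74624}{- \frac{50396579}{62582169}} = 74624 \left(- \frac{62582169}{50396579}\right) = - \frac{4670131779456}{50396579}$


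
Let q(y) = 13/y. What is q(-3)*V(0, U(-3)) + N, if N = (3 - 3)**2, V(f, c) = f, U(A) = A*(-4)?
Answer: 0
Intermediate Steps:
U(A) = -4*A
N = 0 (N = 0**2 = 0)
q(-3)*V(0, U(-3)) + N = (13/(-3))*0 + 0 = (13*(-1/3))*0 + 0 = -13/3*0 + 0 = 0 + 0 = 0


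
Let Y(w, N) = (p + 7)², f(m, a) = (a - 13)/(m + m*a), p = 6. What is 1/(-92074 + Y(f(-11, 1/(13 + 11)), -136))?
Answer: -1/91905 ≈ -1.0881e-5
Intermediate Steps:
f(m, a) = (-13 + a)/(m + a*m)
Y(w, N) = 169 (Y(w, N) = (6 + 7)² = 13² = 169)
1/(-92074 + Y(f(-11, 1/(13 + 11)), -136)) = 1/(-92074 + 169) = 1/(-91905) = -1/91905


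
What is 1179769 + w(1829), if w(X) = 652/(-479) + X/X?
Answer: 565109178/479 ≈ 1.1798e+6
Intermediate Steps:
w(X) = -173/479 (w(X) = 652*(-1/479) + 1 = -652/479 + 1 = -173/479)
1179769 + w(1829) = 1179769 - 173/479 = 565109178/479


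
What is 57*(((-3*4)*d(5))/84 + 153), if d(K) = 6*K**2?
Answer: 52497/7 ≈ 7499.6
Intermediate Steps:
57*(((-3*4)*d(5))/84 + 153) = 57*(((-3*4)*(6*5**2))/84 + 153) = 57*(-72*25*(1/84) + 153) = 57*(-12*150*(1/84) + 153) = 57*(-1800*1/84 + 153) = 57*(-150/7 + 153) = 57*(921/7) = 52497/7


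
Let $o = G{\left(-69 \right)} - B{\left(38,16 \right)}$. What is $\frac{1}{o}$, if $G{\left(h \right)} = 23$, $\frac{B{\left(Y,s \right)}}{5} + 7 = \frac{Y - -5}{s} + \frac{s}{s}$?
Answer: $\frac{16}{633} \approx 0.025276$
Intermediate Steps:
$B{\left(Y,s \right)} = -30 + \frac{5 \left(5 + Y\right)}{s}$ ($B{\left(Y,s \right)} = -35 + 5 \left(\frac{Y - -5}{s} + \frac{s}{s}\right) = -35 + 5 \left(\frac{Y + 5}{s} + 1\right) = -35 + 5 \left(\frac{5 + Y}{s} + 1\right) = -35 + 5 \left(1 + \frac{5 + Y}{s}\right) = -35 + \left(5 + \frac{5 \left(5 + Y\right)}{s}\right) = -30 + \frac{5 \left(5 + Y\right)}{s}$)
$o = \frac{633}{16}$ ($o = 23 - \frac{5 \left(5 + 38 - 96\right)}{16} = 23 - 5 \cdot \frac{1}{16} \left(5 + 38 - 96\right) = 23 - 5 \cdot \frac{1}{16} \left(-53\right) = 23 - - \frac{265}{16} = 23 + \frac{265}{16} = \frac{633}{16} \approx 39.563$)
$\frac{1}{o} = \frac{1}{\frac{633}{16}} = \frac{16}{633}$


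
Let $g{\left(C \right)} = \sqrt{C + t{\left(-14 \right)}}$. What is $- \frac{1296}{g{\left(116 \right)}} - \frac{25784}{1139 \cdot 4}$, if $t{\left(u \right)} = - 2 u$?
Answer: $- \frac{129458}{1139} \approx -113.66$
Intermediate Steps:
$g{\left(C \right)} = \sqrt{28 + C}$ ($g{\left(C \right)} = \sqrt{C - -28} = \sqrt{C + 28} = \sqrt{28 + C}$)
$- \frac{1296}{g{\left(116 \right)}} - \frac{25784}{1139 \cdot 4} = - \frac{1296}{\sqrt{28 + 116}} - \frac{25784}{1139 \cdot 4} = - \frac{1296}{\sqrt{144}} - \frac{25784}{4556} = - \frac{1296}{12} - \frac{6446}{1139} = \left(-1296\right) \frac{1}{12} - \frac{6446}{1139} = -108 - \frac{6446}{1139} = - \frac{129458}{1139}$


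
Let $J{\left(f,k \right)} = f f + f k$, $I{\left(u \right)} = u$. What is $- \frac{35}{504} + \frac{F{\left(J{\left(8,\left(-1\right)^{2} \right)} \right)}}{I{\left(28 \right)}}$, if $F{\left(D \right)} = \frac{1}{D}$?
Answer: $- \frac{139}{2016} \approx -0.068948$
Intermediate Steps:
$J{\left(f,k \right)} = f^{2} + f k$
$- \frac{35}{504} + \frac{F{\left(J{\left(8,\left(-1\right)^{2} \right)} \right)}}{I{\left(28 \right)}} = - \frac{35}{504} + \frac{1}{8 \left(8 + \left(-1\right)^{2}\right) 28} = \left(-35\right) \frac{1}{504} + \frac{1}{8 \left(8 + 1\right)} \frac{1}{28} = - \frac{5}{72} + \frac{1}{8 \cdot 9} \cdot \frac{1}{28} = - \frac{5}{72} + \frac{1}{72} \cdot \frac{1}{28} = - \frac{5}{72} + \frac{1}{2016} = - \frac{139}{2016}$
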